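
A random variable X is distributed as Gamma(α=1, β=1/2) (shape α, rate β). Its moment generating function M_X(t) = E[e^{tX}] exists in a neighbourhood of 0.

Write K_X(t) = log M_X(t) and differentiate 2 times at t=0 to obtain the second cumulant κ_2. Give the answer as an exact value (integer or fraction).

M_X(t) = 1/(2*(1/2 - t))
K_X(t) = log M_X(t) = -log(1/2 - t) - log(2)
D^2[K](t) = 4/(4*t^2 - 4*t + 1)

κ_2 = D^2[K](0) = 4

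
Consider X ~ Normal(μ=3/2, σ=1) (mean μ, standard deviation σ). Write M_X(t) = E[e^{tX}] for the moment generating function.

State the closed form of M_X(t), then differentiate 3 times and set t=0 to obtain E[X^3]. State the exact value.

E[X^3] = M^(3)(0) = 63/8

M_X(t) = e^(t^2/2 + 3*t/2)
M^(3)(t) = t^3*e^(3*t/2)*e^(t^2/2) + 9*t^2*e^(3*t/2)*e^(t^2/2)/2 + 39*t*e^(3*t/2)*e^(t^2/2)/4 + 63*e^(3*t/2)*e^(t^2/2)/8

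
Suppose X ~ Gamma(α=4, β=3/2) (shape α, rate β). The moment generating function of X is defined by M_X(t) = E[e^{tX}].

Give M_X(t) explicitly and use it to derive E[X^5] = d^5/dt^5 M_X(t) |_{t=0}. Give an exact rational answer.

E[X^5] = d^5M/dt^5 |_{t=0} = 71680/81

M_X(t) = 81/(16*(3/2 - t)^4)
dM/dt = -648/(32*t^5 - 240*t^4 + 720*t^3 - 1080*t^2 + 810*t - 243)
d^2M/dt^2 = 6480/(64*t^6 - 576*t^5 + 2160*t^4 - 4320*t^3 + 4860*t^2 - 2916*t + 729)
d^3M/dt^3 = -77760/(128*t^7 - 1344*t^6 + 6048*t^5 - 15120*t^4 + 22680*t^3 - 20412*t^2 + 10206*t - 2187)
d^4M/dt^4 = 1088640/(256*t^8 - 3072*t^7 + 16128*t^6 - 48384*t^5 + 90720*t^4 - 108864*t^3 + 81648*t^2 - 34992*t + 6561)
d^5M/dt^5 = -17418240/(512*t^9 - 6912*t^8 + 41472*t^7 - 145152*t^6 + 326592*t^5 - 489888*t^4 + 489888*t^3 - 314928*t^2 + 118098*t - 19683)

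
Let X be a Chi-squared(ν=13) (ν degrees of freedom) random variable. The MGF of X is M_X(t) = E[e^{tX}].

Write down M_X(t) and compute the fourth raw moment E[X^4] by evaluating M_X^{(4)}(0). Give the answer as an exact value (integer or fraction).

E[X^4] = M^(4)(0) = 62985

M_X(t) = (1 - 2*t)^(-13/2)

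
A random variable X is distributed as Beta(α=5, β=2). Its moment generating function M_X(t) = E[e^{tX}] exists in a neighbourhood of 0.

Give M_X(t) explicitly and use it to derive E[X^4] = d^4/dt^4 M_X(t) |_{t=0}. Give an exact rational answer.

E[X^4] = D^4[M](0) = 1/3

M_X(t) = ₁F₁(5; 7; t)
D^4[M](t) = ₁F₁(9; 11; t)/3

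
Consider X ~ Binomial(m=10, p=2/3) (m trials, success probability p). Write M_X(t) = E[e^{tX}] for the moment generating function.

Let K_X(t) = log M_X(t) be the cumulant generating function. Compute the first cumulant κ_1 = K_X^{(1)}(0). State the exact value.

κ_1 = K′(0) = 20/3

M_X(t) = (2*e^(t)/3 + 1/3)^10
K_X(t) = log M_X(t) = 10*log(2*e^(t)/3 + 1/3)
K′(t) = 20*e^(t)/(2*e^(t) + 1)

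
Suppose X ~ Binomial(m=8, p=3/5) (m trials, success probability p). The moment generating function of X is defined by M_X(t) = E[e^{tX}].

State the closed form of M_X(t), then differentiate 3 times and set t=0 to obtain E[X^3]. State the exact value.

E[X^3] = D^3[M](0) = 17232/125

M_X(t) = (3*e^(t)/5 + 2/5)^8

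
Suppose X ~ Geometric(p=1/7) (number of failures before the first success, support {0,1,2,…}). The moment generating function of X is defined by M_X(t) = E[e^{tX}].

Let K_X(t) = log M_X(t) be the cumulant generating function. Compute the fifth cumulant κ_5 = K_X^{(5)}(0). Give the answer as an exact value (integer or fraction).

κ_5 = K^(5)(0) = 275730

M_X(t) = 1/(7*(1 - 6*e^(t)/7))
K_X(t) = log M_X(t) = -log(1 - 6*e^(t)/7) - log(7)
K^(5)(t) = (-9072*e^(4*t) - 116424*e^(3*t) - 135828*e^(2*t) - 14406*e^(t))/(7776*e^(5*t) - 45360*e^(4*t) + 105840*e^(3*t) - 123480*e^(2*t) + 72030*e^(t) - 16807)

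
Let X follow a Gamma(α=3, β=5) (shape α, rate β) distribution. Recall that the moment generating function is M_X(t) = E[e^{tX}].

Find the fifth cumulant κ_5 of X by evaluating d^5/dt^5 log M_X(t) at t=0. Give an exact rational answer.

M_X(t) = 125/(5 - t)^3
K_X(t) = log M_X(t) = -3*log(5 - t) + 3*log(5)
K′(t) = -3/(t - 5)
K′′(t) = 3/(t^2 - 10*t + 25)
K′′′(t) = -6/(t^3 - 15*t^2 + 75*t - 125)
K′′′′(t) = 18/(t^4 - 20*t^3 + 150*t^2 - 500*t + 625)
K′′′′′(t) = -72/(t^5 - 25*t^4 + 250*t^3 - 1250*t^2 + 3125*t - 3125)

κ_5 = K′′′′′(0) = 72/3125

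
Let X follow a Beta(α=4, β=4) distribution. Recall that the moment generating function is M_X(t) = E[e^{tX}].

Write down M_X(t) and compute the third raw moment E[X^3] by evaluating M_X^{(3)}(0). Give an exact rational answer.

M_X(t) = ₁F₁(4; 8; t)
dM/dt = ₁F₁(5; 9; t)/2
d^2M/dt^2 = 5*₁F₁(6; 10; t)/18
d^3M/dt^3 = ₁F₁(7; 11; t)/6

E[X^3] = d^3M/dt^3 |_{t=0} = 1/6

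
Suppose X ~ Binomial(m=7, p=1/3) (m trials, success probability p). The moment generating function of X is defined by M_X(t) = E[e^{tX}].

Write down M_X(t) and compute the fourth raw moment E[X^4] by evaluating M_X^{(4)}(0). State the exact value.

M_X(t) = (e^(t)/3 + 2/3)^7
dM/dt = 7*e^(7*t)/2187 + 28*e^(6*t)/729 + 140*e^(5*t)/729 + 1120*e^(4*t)/2187 + 560*e^(3*t)/729 + 448*e^(2*t)/729 + 448*e^(t)/2187
d^2M/dt^2 = 49*e^(7*t)/2187 + 56*e^(6*t)/243 + 700*e^(5*t)/729 + 4480*e^(4*t)/2187 + 560*e^(3*t)/243 + 896*e^(2*t)/729 + 448*e^(t)/2187
d^3M/dt^3 = 343*e^(7*t)/2187 + 112*e^(6*t)/81 + 3500*e^(5*t)/729 + 17920*e^(4*t)/2187 + 560*e^(3*t)/81 + 1792*e^(2*t)/729 + 448*e^(t)/2187
d^4M/dt^4 = 2401*e^(7*t)/2187 + 224*e^(6*t)/27 + 17500*e^(5*t)/729 + 71680*e^(4*t)/2187 + 560*e^(3*t)/27 + 3584*e^(2*t)/729 + 448*e^(t)/2187

E[X^4] = d^4M/dt^4 |_{t=0} = 2485/27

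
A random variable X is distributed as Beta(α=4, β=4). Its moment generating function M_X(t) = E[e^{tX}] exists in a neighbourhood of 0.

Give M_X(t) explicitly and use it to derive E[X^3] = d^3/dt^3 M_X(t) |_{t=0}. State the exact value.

M_X(t) = ₁F₁(4; 8; t)
M^(3)(t) = ₁F₁(7; 11; t)/6

E[X^3] = M^(3)(0) = 1/6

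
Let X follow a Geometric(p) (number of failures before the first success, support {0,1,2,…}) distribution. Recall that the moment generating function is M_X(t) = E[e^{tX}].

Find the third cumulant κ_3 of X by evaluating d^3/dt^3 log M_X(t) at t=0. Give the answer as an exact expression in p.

κ_3 = K′′′(0) = (p^2 - 3*p + 2)/p^3

M_X(t) = p/(-(1 - p)*e^(t) + 1)
K_X(t) = log M_X(t) = log(p) - log(-(1 - p)*e^(t) + 1)
K′(t) = (-p*e^(t) + e^(t))/(p*e^(t) - e^(t) + 1)
K′′(t) = (-p*e^(t) + e^(t))/(p^2*e^(2*t) - 2*p*e^(2*t) + 2*p*e^(t) + e^(2*t) - 2*e^(t) + 1)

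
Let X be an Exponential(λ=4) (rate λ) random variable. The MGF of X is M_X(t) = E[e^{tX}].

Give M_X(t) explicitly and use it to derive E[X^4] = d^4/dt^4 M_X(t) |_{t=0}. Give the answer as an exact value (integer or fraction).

E[X^4] = M′′′′(0) = 3/32

M_X(t) = 4/(4 - t)
M′(t) = 4/(t^2 - 8*t + 16)
M′′(t) = -8/(t^3 - 12*t^2 + 48*t - 64)
M′′′(t) = 24/(t^4 - 16*t^3 + 96*t^2 - 256*t + 256)
M′′′′(t) = -96/(t^5 - 20*t^4 + 160*t^3 - 640*t^2 + 1280*t - 1024)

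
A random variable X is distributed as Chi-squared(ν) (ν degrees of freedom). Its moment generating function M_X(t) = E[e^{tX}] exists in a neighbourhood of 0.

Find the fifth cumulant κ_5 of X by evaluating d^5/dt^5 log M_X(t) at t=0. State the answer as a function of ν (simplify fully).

κ_5 = d^5K/dt^5 |_{t=0} = 384*ν

M_X(t) = (1 - 2*t)^(-ν/2)
K_X(t) = log M_X(t) = -ν*log(1 - 2*t)/2
dK/dt = -ν/(2*t - 1)
d^2K/dt^2 = 2*ν/(4*t^2 - 4*t + 1)
d^3K/dt^3 = -8*ν/(8*t^3 - 12*t^2 + 6*t - 1)
d^4K/dt^4 = 48*ν/(16*t^4 - 32*t^3 + 24*t^2 - 8*t + 1)
d^5K/dt^5 = -384*ν/(32*t^5 - 80*t^4 + 80*t^3 - 40*t^2 + 10*t - 1)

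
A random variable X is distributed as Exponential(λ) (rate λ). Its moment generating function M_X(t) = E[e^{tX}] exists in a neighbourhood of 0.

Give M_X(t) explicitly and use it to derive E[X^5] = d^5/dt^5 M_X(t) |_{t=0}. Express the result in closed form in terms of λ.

M_X(t) = λ/(λ - t)
M′(t) = λ/(λ^2 - 2*λ*t + t^2)
M′′(t) = -2*λ/(-λ^3 + 3*λ^2*t - 3*λ*t^2 + t^3)
M′′′(t) = 6*λ/(λ^4 - 4*λ^3*t + 6*λ^2*t^2 - 4*λ*t^3 + t^4)
M′′′′(t) = -24*λ/(-λ^5 + 5*λ^4*t - 10*λ^3*t^2 + 10*λ^2*t^3 - 5*λ*t^4 + t^5)
M′′′′′(t) = 120*λ/(λ^6 - 6*λ^5*t + 15*λ^4*t^2 - 20*λ^3*t^3 + 15*λ^2*t^4 - 6*λ*t^5 + t^6)

E[X^5] = M′′′′′(0) = 120/λ^5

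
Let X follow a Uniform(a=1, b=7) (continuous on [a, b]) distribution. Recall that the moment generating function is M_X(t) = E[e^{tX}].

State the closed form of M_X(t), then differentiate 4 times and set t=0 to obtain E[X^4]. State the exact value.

M_X(t) = (e^(7*t) - e^(t))/(6*t)
M′(t) = (7*t*e^(7*t) - t*e^(t) - e^(7*t) + e^(t))/(6*t^2)
M′′(t) = (49*t^2*e^(7*t) - t^2*e^(t) - 14*t*e^(7*t) + 2*t*e^(t) + 2*e^(7*t) - 2*e^(t))/(6*t^3)
M′′′(t) = (343*t^3*e^(7*t) - t^3*e^(t) - 147*t^2*e^(7*t) + 3*t^2*e^(t) + 42*t*e^(7*t) - 6*t*e^(t) - 6*e^(7*t) + 6*e^(t))/(6*t^4)
M′′′′(t) = (2401*t^4*e^(7*t) - t^4*e^(t) - 1372*t^3*e^(7*t) + 4*t^3*e^(t) + 588*t^2*e^(7*t) - 12*t^2*e^(t) - 168*t*e^(7*t) + 24*t*e^(t) + 24*e^(7*t) - 24*e^(t))/(6*t^5)

E[X^4] = M′′′′(0) = 2801/5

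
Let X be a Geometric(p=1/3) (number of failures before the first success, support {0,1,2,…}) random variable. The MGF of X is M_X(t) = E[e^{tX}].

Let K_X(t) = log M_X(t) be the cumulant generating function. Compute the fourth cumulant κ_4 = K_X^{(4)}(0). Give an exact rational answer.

M_X(t) = 1/(3*(1 - 2*e^(t)/3))
K_X(t) = log M_X(t) = -log(1 - 2*e^(t)/3) - log(3)
K^(4)(t) = (24*e^(3*t) + 144*e^(2*t) + 54*e^(t))/(16*e^(4*t) - 96*e^(3*t) + 216*e^(2*t) - 216*e^(t) + 81)

κ_4 = K^(4)(0) = 222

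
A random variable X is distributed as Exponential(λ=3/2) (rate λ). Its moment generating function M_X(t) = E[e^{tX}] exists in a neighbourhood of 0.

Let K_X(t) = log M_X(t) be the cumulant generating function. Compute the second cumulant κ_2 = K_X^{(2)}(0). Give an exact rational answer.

κ_2 = K′′(0) = 4/9

M_X(t) = 3/(2*(3/2 - t))
K_X(t) = log M_X(t) = -log(3/2 - t) - log(2) + log(3)
K′(t) = -2/(2*t - 3)
K′′(t) = 4/(4*t^2 - 12*t + 9)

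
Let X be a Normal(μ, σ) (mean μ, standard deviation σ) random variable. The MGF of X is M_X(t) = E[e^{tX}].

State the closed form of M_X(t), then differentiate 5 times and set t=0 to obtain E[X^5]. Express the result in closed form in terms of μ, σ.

E[X^5] = d^5M/dt^5 |_{t=0} = μ*(μ^4 + 10*μ^2*σ^2 + 15*σ^4)

M_X(t) = e^(μ*t + σ^2*t^2/2)
dM/dt = μ*e^(μ*t)*e^(σ^2*t^2/2) + σ^2*t*e^(μ*t)*e^(σ^2*t^2/2)
d^2M/dt^2 = μ^2*e^(μ*t)*e^(σ^2*t^2/2) + 2*μ*σ^2*t*e^(μ*t)*e^(σ^2*t^2/2) + σ^4*t^2*e^(μ*t)*e^(σ^2*t^2/2) + σ^2*e^(μ*t)*e^(σ^2*t^2/2)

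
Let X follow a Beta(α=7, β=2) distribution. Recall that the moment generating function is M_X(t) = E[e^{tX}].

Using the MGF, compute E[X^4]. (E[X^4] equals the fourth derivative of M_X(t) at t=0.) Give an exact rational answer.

E[X^4] = D^4[M](0) = 14/33

M_X(t) = ₁F₁(7; 9; t)
D^4[M](t) = 14*₁F₁(11; 13; t)/33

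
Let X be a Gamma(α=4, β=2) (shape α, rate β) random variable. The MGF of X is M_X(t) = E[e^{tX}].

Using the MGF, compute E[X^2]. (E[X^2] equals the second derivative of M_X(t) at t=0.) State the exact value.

E[X^2] = M′′(0) = 5

M_X(t) = 16/(2 - t)^4
M′(t) = -64/(t^5 - 10*t^4 + 40*t^3 - 80*t^2 + 80*t - 32)
M′′(t) = 320/(t^6 - 12*t^5 + 60*t^4 - 160*t^3 + 240*t^2 - 192*t + 64)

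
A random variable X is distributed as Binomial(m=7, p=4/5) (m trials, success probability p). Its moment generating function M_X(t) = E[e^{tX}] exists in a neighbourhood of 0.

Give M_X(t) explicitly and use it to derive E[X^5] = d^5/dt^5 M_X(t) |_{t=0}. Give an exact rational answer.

M_X(t) = (4*e^(t)/5 + 1/5)^7
M^(5)(t) = 275365888*e^(7*t)/78125 + 222953472*e^(6*t)/78125 + 21504*e^(5*t)/25 + 1835008*e^(4*t)/15625 + 108864*e^(3*t)/15625 + 10752*e^(2*t)/78125 + 28*e^(t)/78125

E[X^5] = M^(5)(0) = 4601996/625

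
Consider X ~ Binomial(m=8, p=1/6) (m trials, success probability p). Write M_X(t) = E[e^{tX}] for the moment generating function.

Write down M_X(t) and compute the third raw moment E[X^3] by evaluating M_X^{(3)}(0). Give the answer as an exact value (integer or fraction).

E[X^3] = M^(3)(0) = 68/9

M_X(t) = (e^(t)/6 + 5/6)^8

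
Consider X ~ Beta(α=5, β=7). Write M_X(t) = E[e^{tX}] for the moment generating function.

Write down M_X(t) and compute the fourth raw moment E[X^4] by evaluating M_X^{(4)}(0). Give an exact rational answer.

M_X(t) = ₁F₁(5; 12; t)
M^(4)(t) = 2*₁F₁(9; 16; t)/39

E[X^4] = M^(4)(0) = 2/39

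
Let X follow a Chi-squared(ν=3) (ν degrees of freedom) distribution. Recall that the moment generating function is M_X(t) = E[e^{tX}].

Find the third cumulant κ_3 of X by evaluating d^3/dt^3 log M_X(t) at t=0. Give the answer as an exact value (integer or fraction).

κ_3 = K′′′(0) = 24

M_X(t) = (1 - 2*t)^(-3/2)
K_X(t) = log M_X(t) = -3*log(1 - 2*t)/2
K′(t) = -3/(2*t - 1)
K′′(t) = 6/(4*t^2 - 4*t + 1)
K′′′(t) = -24/(8*t^3 - 12*t^2 + 6*t - 1)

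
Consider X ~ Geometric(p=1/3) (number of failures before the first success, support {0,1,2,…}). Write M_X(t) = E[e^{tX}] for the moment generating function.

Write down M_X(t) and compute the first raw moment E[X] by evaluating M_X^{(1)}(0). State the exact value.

M_X(t) = 1/(3*(1 - 2*e^(t)/3))
dM/dt = 2*e^(t)/(4*e^(2*t) - 12*e^(t) + 9)

E[X] = dM/dt |_{t=0} = 2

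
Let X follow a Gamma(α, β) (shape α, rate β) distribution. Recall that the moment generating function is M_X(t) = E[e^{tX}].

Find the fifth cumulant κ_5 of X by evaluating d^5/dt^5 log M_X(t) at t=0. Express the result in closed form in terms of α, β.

M_X(t) = (β/(β - t))^α
K_X(t) = log M_X(t) = α*(log(β) - log(β - t))
K^(5)(t) = -24*α/(-β^5 + 5*β^4*t - 10*β^3*t^2 + 10*β^2*t^3 - 5*β*t^4 + t^5)

κ_5 = K^(5)(0) = 24*α/β^5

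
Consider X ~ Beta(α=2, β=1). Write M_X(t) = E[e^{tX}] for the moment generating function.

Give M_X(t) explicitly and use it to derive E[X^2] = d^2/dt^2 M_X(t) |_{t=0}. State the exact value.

E[X^2] = M^(2)(0) = 1/2

M_X(t) = ₁F₁(2; 3; t)
M^(2)(t) = ₁F₁(4; 5; t)/2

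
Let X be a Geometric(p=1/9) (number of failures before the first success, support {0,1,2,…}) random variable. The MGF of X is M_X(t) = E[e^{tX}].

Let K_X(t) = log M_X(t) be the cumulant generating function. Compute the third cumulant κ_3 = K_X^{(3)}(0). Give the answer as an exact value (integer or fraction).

κ_3 = K′′′(0) = 1224

M_X(t) = 1/(9*(1 - 8*e^(t)/9))
K_X(t) = log M_X(t) = -log(1 - 8*e^(t)/9) - 2*log(3)
K′(t) = -8*e^(t)/(8*e^(t) - 9)
K′′(t) = 72*e^(t)/(64*e^(2*t) - 144*e^(t) + 81)
K′′′(t) = (-576*e^(2*t) - 648*e^(t))/(512*e^(3*t) - 1728*e^(2*t) + 1944*e^(t) - 729)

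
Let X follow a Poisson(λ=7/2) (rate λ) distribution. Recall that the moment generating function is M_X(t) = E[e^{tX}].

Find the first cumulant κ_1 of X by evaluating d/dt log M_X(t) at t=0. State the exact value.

M_X(t) = e^(7*e^(t)/2 - 7/2)
K_X(t) = log M_X(t) = 7*e^(t)/2 - 7/2
D[K](t) = 7*e^(t)/2

κ_1 = D[K](0) = 7/2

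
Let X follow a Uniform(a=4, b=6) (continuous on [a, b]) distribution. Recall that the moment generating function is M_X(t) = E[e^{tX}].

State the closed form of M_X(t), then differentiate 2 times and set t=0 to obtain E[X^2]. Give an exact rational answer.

E[X^2] = d^2M/dt^2 |_{t=0} = 76/3

M_X(t) = (e^(6*t) - e^(4*t))/(2*t)
dM/dt = (6*t*e^(6*t) - 4*t*e^(4*t) - e^(6*t) + e^(4*t))/(2*t^2)
d^2M/dt^2 = (18*t^2*e^(6*t) - 8*t^2*e^(4*t) - 6*t*e^(6*t) + 4*t*e^(4*t) + e^(6*t) - e^(4*t))/t^3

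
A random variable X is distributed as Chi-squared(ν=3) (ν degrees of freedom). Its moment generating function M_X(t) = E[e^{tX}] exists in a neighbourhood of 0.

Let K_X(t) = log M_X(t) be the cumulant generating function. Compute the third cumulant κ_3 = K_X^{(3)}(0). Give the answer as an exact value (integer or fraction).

κ_3 = K^(3)(0) = 24

M_X(t) = (1 - 2*t)^(-3/2)
K_X(t) = log M_X(t) = -3*log(1 - 2*t)/2
K^(3)(t) = -24/(8*t^3 - 12*t^2 + 6*t - 1)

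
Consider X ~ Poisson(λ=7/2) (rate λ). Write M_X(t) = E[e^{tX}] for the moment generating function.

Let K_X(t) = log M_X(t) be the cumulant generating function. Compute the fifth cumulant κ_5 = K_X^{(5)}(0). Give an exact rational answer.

M_X(t) = e^(7*e^(t)/2 - 7/2)
K_X(t) = log M_X(t) = 7*e^(t)/2 - 7/2
D^5[K](t) = 7*e^(t)/2

κ_5 = D^5[K](0) = 7/2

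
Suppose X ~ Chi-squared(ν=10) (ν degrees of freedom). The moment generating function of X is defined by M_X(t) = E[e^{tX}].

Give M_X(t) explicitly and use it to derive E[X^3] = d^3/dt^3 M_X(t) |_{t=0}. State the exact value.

M_X(t) = (1 - 2*t)^(-5)
M^(3)(t) = 1680/(256*t^8 - 1024*t^7 + 1792*t^6 - 1792*t^5 + 1120*t^4 - 448*t^3 + 112*t^2 - 16*t + 1)

E[X^3] = M^(3)(0) = 1680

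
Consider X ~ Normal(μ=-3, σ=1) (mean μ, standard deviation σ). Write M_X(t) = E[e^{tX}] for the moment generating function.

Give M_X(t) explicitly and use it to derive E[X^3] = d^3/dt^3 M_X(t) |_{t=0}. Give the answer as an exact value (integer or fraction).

M_X(t) = e^(t^2/2 - 3*t)
D^3[M](t) = (t^3*e^(t^2/2) - 9*t^2*e^(t^2/2) + 30*t*e^(t^2/2) - 36*e^(t^2/2))*e^(-3*t)

E[X^3] = D^3[M](0) = -36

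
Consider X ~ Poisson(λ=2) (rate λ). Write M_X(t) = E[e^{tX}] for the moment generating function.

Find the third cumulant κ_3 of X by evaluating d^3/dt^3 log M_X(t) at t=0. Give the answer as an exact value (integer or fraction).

M_X(t) = e^(2*e^(t) - 2)
K_X(t) = log M_X(t) = 2*e^(t) - 2
dK/dt = 2*e^(t)
d^2K/dt^2 = 2*e^(t)
d^3K/dt^3 = 2*e^(t)

κ_3 = d^3K/dt^3 |_{t=0} = 2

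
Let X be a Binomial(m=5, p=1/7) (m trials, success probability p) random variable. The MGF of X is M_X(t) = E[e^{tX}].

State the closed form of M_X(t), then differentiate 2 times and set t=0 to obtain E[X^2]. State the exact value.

E[X^2] = D^2[M](0) = 55/49

M_X(t) = (e^(t)/7 + 6/7)^5
D^2[M](t) = 25*e^(5*t)/16807 + 480*e^(4*t)/16807 + 3240*e^(3*t)/16807 + 8640*e^(2*t)/16807 + 6480*e^(t)/16807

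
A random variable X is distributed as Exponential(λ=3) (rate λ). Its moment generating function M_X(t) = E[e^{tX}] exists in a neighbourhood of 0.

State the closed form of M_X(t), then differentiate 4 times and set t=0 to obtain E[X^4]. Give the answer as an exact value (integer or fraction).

M_X(t) = 3/(3 - t)
M^(4)(t) = -72/(t^5 - 15*t^4 + 90*t^3 - 270*t^2 + 405*t - 243)

E[X^4] = M^(4)(0) = 8/27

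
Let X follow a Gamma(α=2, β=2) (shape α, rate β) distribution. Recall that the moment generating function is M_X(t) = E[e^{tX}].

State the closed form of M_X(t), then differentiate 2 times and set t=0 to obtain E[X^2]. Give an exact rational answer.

M_X(t) = 4/(2 - t)^2
dM/dt = -8/(t^3 - 6*t^2 + 12*t - 8)
d^2M/dt^2 = 24/(t^4 - 8*t^3 + 24*t^2 - 32*t + 16)

E[X^2] = d^2M/dt^2 |_{t=0} = 3/2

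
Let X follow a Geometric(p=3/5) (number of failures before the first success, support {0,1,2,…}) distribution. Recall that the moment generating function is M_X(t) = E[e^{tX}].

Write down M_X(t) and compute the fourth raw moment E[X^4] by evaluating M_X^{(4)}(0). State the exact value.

M_X(t) = 3/(5*(1 - 2*e^(t)/5))
M^(4)(t) = (-48*e^(4*t) - 1320*e^(3*t) - 3300*e^(2*t) - 750*e^(t))/(32*e^(5*t) - 400*e^(4*t) + 2000*e^(3*t) - 5000*e^(2*t) + 6250*e^(t) - 3125)

E[X^4] = M^(4)(0) = 602/27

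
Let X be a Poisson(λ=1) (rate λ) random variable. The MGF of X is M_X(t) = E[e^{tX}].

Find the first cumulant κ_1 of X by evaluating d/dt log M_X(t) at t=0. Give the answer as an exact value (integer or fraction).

κ_1 = K′(0) = 1

M_X(t) = e^(e^(t) - 1)
K_X(t) = log M_X(t) = e^(t) - 1
K′(t) = e^(t)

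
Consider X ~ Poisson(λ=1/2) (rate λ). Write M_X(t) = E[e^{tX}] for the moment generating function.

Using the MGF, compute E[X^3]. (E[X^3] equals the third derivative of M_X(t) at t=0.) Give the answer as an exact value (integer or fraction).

E[X^3] = D^3[M](0) = 11/8

M_X(t) = e^(e^(t)/2 - 1/2)
D^3[M](t) = (e^(3*t)*e^(e^(t)/2) + 6*e^(2*t)*e^(e^(t)/2) + 4*e^(t)*e^(e^(t)/2))*e^(-1/2)/8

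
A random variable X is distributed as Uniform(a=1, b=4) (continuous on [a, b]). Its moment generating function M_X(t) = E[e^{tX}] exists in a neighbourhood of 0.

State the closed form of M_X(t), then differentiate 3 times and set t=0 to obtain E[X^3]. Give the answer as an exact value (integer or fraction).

E[X^3] = D^3[M](0) = 85/4

M_X(t) = (e^(4*t) - e^(t))/(3*t)
D^3[M](t) = (64*t^3*e^(4*t) - t^3*e^(t) - 48*t^2*e^(4*t) + 3*t^2*e^(t) + 24*t*e^(4*t) - 6*t*e^(t) - 6*e^(4*t) + 6*e^(t))/(3*t^4)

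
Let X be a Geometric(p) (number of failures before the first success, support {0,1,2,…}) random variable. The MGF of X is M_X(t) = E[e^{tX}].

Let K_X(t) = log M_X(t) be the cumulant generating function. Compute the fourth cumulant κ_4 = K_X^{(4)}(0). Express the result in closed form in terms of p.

M_X(t) = p/(-(1 - p)*e^(t) + 1)
K_X(t) = log M_X(t) = log(p) - log(-(1 - p)*e^(t) + 1)
K′(t) = (-p*e^(t) + e^(t))/(p*e^(t) - e^(t) + 1)
K′′(t) = (-p*e^(t) + e^(t))/(p^2*e^(2*t) - 2*p*e^(2*t) + 2*p*e^(t) + e^(2*t) - 2*e^(t) + 1)

κ_4 = K′′′′(0) = (-p^3 + 7*p^2 - 12*p + 6)/p^4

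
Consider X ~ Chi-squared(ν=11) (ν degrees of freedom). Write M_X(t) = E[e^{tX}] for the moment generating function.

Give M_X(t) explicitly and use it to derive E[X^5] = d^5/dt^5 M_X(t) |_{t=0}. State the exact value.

M_X(t) = (1 - 2*t)^(-11/2)
M′(t) = 11/(64*t^6*√(1 - 2*t) - 192*t^5*√(1 - 2*t) + 240*t^4*√(1 - 2*t) - 160*t^3*√(1 - 2*t) + 60*t^2*√(1 - 2*t) - 12*t*√(1 - 2*t) + √(1 - 2*t))
M′′(t) = -143/(128*t^7*√(1 - 2*t) - 448*t^6*√(1 - 2*t) + 672*t^5*√(1 - 2*t) - 560*t^4*√(1 - 2*t) + 280*t^3*√(1 - 2*t) - 84*t^2*√(1 - 2*t) + 14*t*√(1 - 2*t) - √(1 - 2*t))

E[X^5] = M′′′′′(0) = 692835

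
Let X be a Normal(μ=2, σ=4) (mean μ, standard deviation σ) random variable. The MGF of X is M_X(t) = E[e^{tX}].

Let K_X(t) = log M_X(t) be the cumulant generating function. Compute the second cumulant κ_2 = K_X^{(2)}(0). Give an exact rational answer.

κ_2 = K^(2)(0) = 16

M_X(t) = e^(8*t^2 + 2*t)
K_X(t) = log M_X(t) = 8*t^2 + 2*t
K^(2)(t) = 16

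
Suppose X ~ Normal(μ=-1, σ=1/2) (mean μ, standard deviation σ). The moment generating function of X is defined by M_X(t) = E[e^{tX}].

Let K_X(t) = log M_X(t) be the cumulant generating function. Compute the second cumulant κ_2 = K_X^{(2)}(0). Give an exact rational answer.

κ_2 = D^2[K](0) = 1/4

M_X(t) = e^(t^2/8 - t)
K_X(t) = log M_X(t) = t^2/8 - t
D^2[K](t) = 1/4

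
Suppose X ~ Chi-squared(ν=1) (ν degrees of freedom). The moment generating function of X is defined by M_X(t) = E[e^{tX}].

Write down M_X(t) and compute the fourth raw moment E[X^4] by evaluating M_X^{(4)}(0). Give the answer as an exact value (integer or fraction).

E[X^4] = d^4M/dt^4 |_{t=0} = 105

M_X(t) = 1/√(1 - 2*t)
dM/dt = -1/(2*t*√(1 - 2*t) - √(1 - 2*t))
d^2M/dt^2 = 3/(4*t^2*√(1 - 2*t) - 4*t*√(1 - 2*t) + √(1 - 2*t))
d^3M/dt^3 = -15/(8*t^3*√(1 - 2*t) - 12*t^2*√(1 - 2*t) + 6*t*√(1 - 2*t) - √(1 - 2*t))
d^4M/dt^4 = 105/(16*t^4*√(1 - 2*t) - 32*t^3*√(1 - 2*t) + 24*t^2*√(1 - 2*t) - 8*t*√(1 - 2*t) + √(1 - 2*t))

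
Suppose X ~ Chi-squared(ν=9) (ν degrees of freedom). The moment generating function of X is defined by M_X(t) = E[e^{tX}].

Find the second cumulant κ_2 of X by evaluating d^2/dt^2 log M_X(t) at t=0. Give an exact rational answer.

κ_2 = D^2[K](0) = 18

M_X(t) = (1 - 2*t)^(-9/2)
K_X(t) = log M_X(t) = -9*log(1 - 2*t)/2
D^2[K](t) = 18/(4*t^2 - 4*t + 1)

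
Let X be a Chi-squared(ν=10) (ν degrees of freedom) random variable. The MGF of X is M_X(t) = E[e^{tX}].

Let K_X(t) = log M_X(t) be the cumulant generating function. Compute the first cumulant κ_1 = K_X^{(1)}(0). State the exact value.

M_X(t) = (1 - 2*t)^(-5)
K_X(t) = log M_X(t) = -5*log(1 - 2*t)
K′(t) = -10/(2*t - 1)

κ_1 = K′(0) = 10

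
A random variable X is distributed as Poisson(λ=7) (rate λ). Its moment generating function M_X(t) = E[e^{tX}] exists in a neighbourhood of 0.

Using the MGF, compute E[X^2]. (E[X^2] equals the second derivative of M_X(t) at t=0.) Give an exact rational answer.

E[X^2] = M^(2)(0) = 56

M_X(t) = e^(7*e^(t) - 7)
M^(2)(t) = (49*e^(2*t)*e^(7*e^(t)) + 7*e^(t)*e^(7*e^(t)))*e^(-7)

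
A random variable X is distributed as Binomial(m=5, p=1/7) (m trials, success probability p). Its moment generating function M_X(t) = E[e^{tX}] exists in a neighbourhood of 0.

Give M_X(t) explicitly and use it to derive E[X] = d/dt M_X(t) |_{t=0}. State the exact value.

E[X] = D[M](0) = 5/7

M_X(t) = (e^(t)/7 + 6/7)^5
D[M](t) = 5*e^(5*t)/16807 + 120*e^(4*t)/16807 + 1080*e^(3*t)/16807 + 4320*e^(2*t)/16807 + 6480*e^(t)/16807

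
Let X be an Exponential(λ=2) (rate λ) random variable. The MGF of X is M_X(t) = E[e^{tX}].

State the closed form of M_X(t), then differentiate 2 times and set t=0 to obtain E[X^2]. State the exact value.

E[X^2] = M′′(0) = 1/2

M_X(t) = 2/(2 - t)
M′(t) = 2/(t^2 - 4*t + 4)
M′′(t) = -4/(t^3 - 6*t^2 + 12*t - 8)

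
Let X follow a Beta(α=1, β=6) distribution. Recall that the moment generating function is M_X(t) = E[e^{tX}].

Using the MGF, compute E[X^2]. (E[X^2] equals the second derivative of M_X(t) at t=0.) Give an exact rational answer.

E[X^2] = M′′(0) = 1/28

M_X(t) = ₁F₁(1; 7; t)
M′(t) = ₁F₁(2; 8; t)/7
M′′(t) = ₁F₁(3; 9; t)/28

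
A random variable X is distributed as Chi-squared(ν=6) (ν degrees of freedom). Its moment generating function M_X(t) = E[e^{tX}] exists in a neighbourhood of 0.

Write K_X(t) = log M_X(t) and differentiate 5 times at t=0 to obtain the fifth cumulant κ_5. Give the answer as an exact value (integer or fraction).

κ_5 = K′′′′′(0) = 2304

M_X(t) = (1 - 2*t)^(-3)
K_X(t) = log M_X(t) = -3*log(1 - 2*t)
K′(t) = -6/(2*t - 1)
K′′(t) = 12/(4*t^2 - 4*t + 1)
K′′′(t) = -48/(8*t^3 - 12*t^2 + 6*t - 1)
K′′′′(t) = 288/(16*t^4 - 32*t^3 + 24*t^2 - 8*t + 1)
K′′′′′(t) = -2304/(32*t^5 - 80*t^4 + 80*t^3 - 40*t^2 + 10*t - 1)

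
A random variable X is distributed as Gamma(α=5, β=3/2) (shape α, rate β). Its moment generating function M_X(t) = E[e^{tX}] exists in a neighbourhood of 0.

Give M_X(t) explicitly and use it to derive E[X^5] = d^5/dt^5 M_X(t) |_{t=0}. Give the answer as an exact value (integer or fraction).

E[X^5] = M^(5)(0) = 17920/9

M_X(t) = 243/(32*(3/2 - t)^5)
M^(5)(t) = 117573120/(1024*t^10 - 15360*t^9 + 103680*t^8 - 414720*t^7 + 1088640*t^6 - 1959552*t^5 + 2449440*t^4 - 2099520*t^3 + 1180980*t^2 - 393660*t + 59049)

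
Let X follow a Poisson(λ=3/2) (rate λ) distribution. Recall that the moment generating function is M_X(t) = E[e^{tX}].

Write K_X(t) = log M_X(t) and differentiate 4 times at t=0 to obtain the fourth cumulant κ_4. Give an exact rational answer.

κ_4 = K^(4)(0) = 3/2

M_X(t) = e^(3*e^(t)/2 - 3/2)
K_X(t) = log M_X(t) = 3*e^(t)/2 - 3/2
K^(4)(t) = 3*e^(t)/2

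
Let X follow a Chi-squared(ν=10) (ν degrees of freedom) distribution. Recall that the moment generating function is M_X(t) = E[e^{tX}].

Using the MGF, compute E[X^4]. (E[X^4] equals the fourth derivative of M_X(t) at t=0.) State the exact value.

E[X^4] = M^(4)(0) = 26880

M_X(t) = (1 - 2*t)^(-5)
M^(4)(t) = -26880/(512*t^9 - 2304*t^8 + 4608*t^7 - 5376*t^6 + 4032*t^5 - 2016*t^4 + 672*t^3 - 144*t^2 + 18*t - 1)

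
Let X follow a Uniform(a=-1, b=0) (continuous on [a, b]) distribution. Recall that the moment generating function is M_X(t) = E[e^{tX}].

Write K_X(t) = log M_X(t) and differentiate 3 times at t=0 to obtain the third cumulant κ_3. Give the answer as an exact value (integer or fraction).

κ_3 = D^3[K](0) = 0

M_X(t) = (1 - e^(-t))/t
K_X(t) = log M_X(t) = -log(t) + log(1 - e^(-t))
D^3[K](t) = (t^3*e^(2*t) + t^3*e^(t) - 2*e^(3*t) + 6*e^(2*t) - 6*e^(t) + 2)/(t^3*e^(3*t) - 3*t^3*e^(2*t) + 3*t^3*e^(t) - t^3)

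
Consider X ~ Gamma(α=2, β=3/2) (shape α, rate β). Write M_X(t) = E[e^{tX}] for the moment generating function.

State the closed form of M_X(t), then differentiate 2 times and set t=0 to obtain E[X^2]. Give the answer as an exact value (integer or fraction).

E[X^2] = d^2M/dt^2 |_{t=0} = 8/3

M_X(t) = 9/(4*(3/2 - t)^2)
dM/dt = -36/(8*t^3 - 36*t^2 + 54*t - 27)
d^2M/dt^2 = 216/(16*t^4 - 96*t^3 + 216*t^2 - 216*t + 81)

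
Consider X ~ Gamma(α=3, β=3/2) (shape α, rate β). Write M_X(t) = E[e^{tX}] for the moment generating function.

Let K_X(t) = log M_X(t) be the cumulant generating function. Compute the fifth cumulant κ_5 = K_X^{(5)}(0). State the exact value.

κ_5 = d^5K/dt^5 |_{t=0} = 256/27

M_X(t) = 27/(8*(3/2 - t)^3)
K_X(t) = log M_X(t) = -3*log(3/2 - t) - 3*log(2) + 3*log(3)
dK/dt = -6/(2*t - 3)
d^2K/dt^2 = 12/(4*t^2 - 12*t + 9)
d^3K/dt^3 = -48/(8*t^3 - 36*t^2 + 54*t - 27)
d^4K/dt^4 = 288/(16*t^4 - 96*t^3 + 216*t^2 - 216*t + 81)
d^5K/dt^5 = -2304/(32*t^5 - 240*t^4 + 720*t^3 - 1080*t^2 + 810*t - 243)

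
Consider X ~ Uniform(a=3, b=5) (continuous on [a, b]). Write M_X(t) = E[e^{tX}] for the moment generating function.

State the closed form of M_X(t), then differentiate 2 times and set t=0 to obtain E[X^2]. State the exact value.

E[X^2] = d^2M/dt^2 |_{t=0} = 49/3

M_X(t) = (e^(5*t) - e^(3*t))/(2*t)
dM/dt = (5*t*e^(5*t) - 3*t*e^(3*t) - e^(5*t) + e^(3*t))/(2*t^2)
d^2M/dt^2 = (25*t^2*e^(5*t) - 9*t^2*e^(3*t) - 10*t*e^(5*t) + 6*t*e^(3*t) + 2*e^(5*t) - 2*e^(3*t))/(2*t^3)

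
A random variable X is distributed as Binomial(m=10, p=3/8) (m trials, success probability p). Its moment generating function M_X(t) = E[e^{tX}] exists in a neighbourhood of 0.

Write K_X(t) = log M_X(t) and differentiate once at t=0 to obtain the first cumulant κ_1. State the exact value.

κ_1 = dK/dt |_{t=0} = 15/4

M_X(t) = (3*e^(t)/8 + 5/8)^10
K_X(t) = log M_X(t) = 10*log(3*e^(t)/8 + 5/8)
dK/dt = 30*e^(t)/(3*e^(t) + 5)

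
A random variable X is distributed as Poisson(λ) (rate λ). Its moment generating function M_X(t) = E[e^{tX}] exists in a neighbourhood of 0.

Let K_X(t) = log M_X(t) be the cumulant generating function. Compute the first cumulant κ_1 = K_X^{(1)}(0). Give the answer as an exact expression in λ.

κ_1 = D[K](0) = λ

M_X(t) = e^(λ*(e^(t) - 1))
K_X(t) = log M_X(t) = λ*(e^(t) - 1)
D[K](t) = λ*e^(t)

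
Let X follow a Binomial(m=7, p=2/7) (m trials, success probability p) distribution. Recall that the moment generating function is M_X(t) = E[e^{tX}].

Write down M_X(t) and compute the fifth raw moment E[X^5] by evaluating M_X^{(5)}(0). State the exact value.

E[X^5] = M^(5)(0) = 568202/2401

M_X(t) = (2*e^(t)/7 + 5/7)^7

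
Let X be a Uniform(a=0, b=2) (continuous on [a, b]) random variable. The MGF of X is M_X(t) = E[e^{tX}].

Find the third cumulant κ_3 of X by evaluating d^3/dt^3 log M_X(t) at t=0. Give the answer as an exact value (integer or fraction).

M_X(t) = (e^(2*t) - 1)/(2*t)
K_X(t) = log M_X(t) = -log(t) + log(e^(2*t) - 1) - log(2)
dK/dt = (2*t*e^(2*t) - e^(2*t) + 1)/(t*e^(2*t) - t)
d^2K/dt^2 = (-4*t^2*e^(2*t) + e^(4*t) - 2*e^(2*t) + 1)/(t^2*e^(4*t) - 2*t^2*e^(2*t) + t^2)
d^3K/dt^3 = (8*t^3*e^(4*t) + 8*t^3*e^(2*t) - 2*e^(6*t) + 6*e^(4*t) - 6*e^(2*t) + 2)/(t^3*e^(6*t) - 3*t^3*e^(4*t) + 3*t^3*e^(2*t) - t^3)

κ_3 = d^3K/dt^3 |_{t=0} = 0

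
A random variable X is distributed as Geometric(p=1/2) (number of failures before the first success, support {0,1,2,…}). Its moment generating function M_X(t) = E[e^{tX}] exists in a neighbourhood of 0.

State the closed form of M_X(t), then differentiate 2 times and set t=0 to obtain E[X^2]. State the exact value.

M_X(t) = 1/(2*(1 - e^(t)/2))
D^2[M](t) = (-e^(2*t) - 2*e^(t))/(e^(3*t) - 6*e^(2*t) + 12*e^(t) - 8)

E[X^2] = D^2[M](0) = 3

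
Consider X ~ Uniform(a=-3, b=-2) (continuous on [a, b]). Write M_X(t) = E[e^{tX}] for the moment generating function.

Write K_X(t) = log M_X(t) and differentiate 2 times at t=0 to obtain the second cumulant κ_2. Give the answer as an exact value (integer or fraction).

M_X(t) = (e^(-2*t) - e^(-3*t))/t
K_X(t) = log M_X(t) = -log(t) + log(e^(-2*t) - e^(-3*t))
dK/dt = (-2*t*e^(t) + 3*t - e^(t) + 1)/(t*e^(t) - t)
d^2K/dt^2 = (-t^2*e^(t) + e^(2*t) - 2*e^(t) + 1)/(t^2*e^(2*t) - 2*t^2*e^(t) + t^2)

κ_2 = d^2K/dt^2 |_{t=0} = 1/12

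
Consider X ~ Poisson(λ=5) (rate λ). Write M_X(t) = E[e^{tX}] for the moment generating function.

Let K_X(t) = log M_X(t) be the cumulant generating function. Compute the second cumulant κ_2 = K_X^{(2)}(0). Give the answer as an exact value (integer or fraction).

M_X(t) = e^(5*e^(t) - 5)
K_X(t) = log M_X(t) = 5*e^(t) - 5
dK/dt = 5*e^(t)
d^2K/dt^2 = 5*e^(t)

κ_2 = d^2K/dt^2 |_{t=0} = 5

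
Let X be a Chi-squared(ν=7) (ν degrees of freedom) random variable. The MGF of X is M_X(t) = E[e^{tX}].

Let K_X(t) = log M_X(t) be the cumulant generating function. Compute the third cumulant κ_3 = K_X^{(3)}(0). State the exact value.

κ_3 = d^3K/dt^3 |_{t=0} = 56

M_X(t) = (1 - 2*t)^(-7/2)
K_X(t) = log M_X(t) = -7*log(1 - 2*t)/2
dK/dt = -7/(2*t - 1)
d^2K/dt^2 = 14/(4*t^2 - 4*t + 1)
d^3K/dt^3 = -56/(8*t^3 - 12*t^2 + 6*t - 1)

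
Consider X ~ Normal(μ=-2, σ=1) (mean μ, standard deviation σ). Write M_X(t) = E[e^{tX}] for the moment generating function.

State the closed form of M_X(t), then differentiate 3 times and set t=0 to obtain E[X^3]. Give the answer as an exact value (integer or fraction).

E[X^3] = D^3[M](0) = -14

M_X(t) = e^(t^2/2 - 2*t)
D^3[M](t) = (t^3*e^(t^2/2) - 6*t^2*e^(t^2/2) + 15*t*e^(t^2/2) - 14*e^(t^2/2))*e^(-2*t)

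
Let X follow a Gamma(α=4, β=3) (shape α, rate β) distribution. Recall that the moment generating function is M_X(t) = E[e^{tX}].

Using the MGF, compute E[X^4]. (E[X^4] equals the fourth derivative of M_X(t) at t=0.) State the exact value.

E[X^4] = d^4M/dt^4 |_{t=0} = 280/27

M_X(t) = 81/(3 - t)^4
dM/dt = -324/(t^5 - 15*t^4 + 90*t^3 - 270*t^2 + 405*t - 243)
d^2M/dt^2 = 1620/(t^6 - 18*t^5 + 135*t^4 - 540*t^3 + 1215*t^2 - 1458*t + 729)
d^3M/dt^3 = -9720/(t^7 - 21*t^6 + 189*t^5 - 945*t^4 + 2835*t^3 - 5103*t^2 + 5103*t - 2187)
d^4M/dt^4 = 68040/(t^8 - 24*t^7 + 252*t^6 - 1512*t^5 + 5670*t^4 - 13608*t^3 + 20412*t^2 - 17496*t + 6561)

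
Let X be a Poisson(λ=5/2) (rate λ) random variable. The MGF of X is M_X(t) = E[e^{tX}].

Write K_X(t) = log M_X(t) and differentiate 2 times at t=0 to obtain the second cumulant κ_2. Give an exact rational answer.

κ_2 = d^2K/dt^2 |_{t=0} = 5/2

M_X(t) = e^(5*e^(t)/2 - 5/2)
K_X(t) = log M_X(t) = 5*e^(t)/2 - 5/2
dK/dt = 5*e^(t)/2
d^2K/dt^2 = 5*e^(t)/2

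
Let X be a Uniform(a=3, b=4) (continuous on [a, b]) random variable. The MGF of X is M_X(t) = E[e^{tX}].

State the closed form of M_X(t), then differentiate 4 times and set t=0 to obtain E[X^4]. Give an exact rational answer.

E[X^4] = D^4[M](0) = 781/5

M_X(t) = (e^(4*t) - e^(3*t))/t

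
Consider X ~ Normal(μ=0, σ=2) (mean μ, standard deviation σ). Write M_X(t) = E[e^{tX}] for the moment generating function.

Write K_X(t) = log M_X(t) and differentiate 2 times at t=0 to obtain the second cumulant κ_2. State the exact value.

M_X(t) = e^(2*t^2)
K_X(t) = log M_X(t) = 2*t^2
D^2[K](t) = 4

κ_2 = D^2[K](0) = 4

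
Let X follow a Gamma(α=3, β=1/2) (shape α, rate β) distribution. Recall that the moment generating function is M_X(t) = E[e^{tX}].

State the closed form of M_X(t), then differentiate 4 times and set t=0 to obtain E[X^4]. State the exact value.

E[X^4] = D^4[M](0) = 5760

M_X(t) = 1/(8*(1/2 - t)^3)
D^4[M](t) = -5760/(128*t^7 - 448*t^6 + 672*t^5 - 560*t^4 + 280*t^3 - 84*t^2 + 14*t - 1)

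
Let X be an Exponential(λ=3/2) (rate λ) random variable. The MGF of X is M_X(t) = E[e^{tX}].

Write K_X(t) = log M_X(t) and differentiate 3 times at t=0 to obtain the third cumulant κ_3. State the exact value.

M_X(t) = 3/(2*(3/2 - t))
K_X(t) = log M_X(t) = -log(3/2 - t) - log(2) + log(3)
dK/dt = -2/(2*t - 3)
d^2K/dt^2 = 4/(4*t^2 - 12*t + 9)
d^3K/dt^3 = -16/(8*t^3 - 36*t^2 + 54*t - 27)

κ_3 = d^3K/dt^3 |_{t=0} = 16/27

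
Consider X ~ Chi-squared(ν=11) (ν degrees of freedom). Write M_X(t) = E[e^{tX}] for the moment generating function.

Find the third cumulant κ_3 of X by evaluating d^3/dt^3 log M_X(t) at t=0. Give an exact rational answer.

κ_3 = K^(3)(0) = 88

M_X(t) = (1 - 2*t)^(-11/2)
K_X(t) = log M_X(t) = -11*log(1 - 2*t)/2
K^(3)(t) = -88/(8*t^3 - 12*t^2 + 6*t - 1)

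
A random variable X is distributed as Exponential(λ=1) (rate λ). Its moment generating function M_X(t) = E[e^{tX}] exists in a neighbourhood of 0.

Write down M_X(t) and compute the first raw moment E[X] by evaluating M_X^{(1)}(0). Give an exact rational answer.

E[X] = M^(1)(0) = 1

M_X(t) = 1/(1 - t)
M^(1)(t) = 1/(t^2 - 2*t + 1)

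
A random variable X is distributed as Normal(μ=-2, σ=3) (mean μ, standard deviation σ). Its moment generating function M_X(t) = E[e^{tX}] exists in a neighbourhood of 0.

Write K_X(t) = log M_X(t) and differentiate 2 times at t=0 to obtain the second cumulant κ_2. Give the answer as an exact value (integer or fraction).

M_X(t) = e^(9*t^2/2 - 2*t)
K_X(t) = log M_X(t) = 9*t^2/2 - 2*t
K′(t) = 9*t - 2
K′′(t) = 9

κ_2 = K′′(0) = 9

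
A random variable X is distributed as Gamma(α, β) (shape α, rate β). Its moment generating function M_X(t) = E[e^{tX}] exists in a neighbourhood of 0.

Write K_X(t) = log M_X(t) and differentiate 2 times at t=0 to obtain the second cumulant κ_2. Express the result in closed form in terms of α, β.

κ_2 = d^2K/dt^2 |_{t=0} = α/β^2

M_X(t) = (β/(β - t))^α
K_X(t) = log M_X(t) = α*(log(β) - log(β - t))
dK/dt = -α/(-β + t)
d^2K/dt^2 = α/(β^2 - 2*β*t + t^2)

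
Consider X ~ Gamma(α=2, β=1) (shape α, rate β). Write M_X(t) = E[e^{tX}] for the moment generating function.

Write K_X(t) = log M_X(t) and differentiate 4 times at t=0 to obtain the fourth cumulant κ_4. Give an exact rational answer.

κ_4 = K′′′′(0) = 12

M_X(t) = (1 - t)^(-2)
K_X(t) = log M_X(t) = -2*log(1 - t)
K′(t) = -2/(t - 1)
K′′(t) = 2/(t^2 - 2*t + 1)
K′′′(t) = -4/(t^3 - 3*t^2 + 3*t - 1)
K′′′′(t) = 12/(t^4 - 4*t^3 + 6*t^2 - 4*t + 1)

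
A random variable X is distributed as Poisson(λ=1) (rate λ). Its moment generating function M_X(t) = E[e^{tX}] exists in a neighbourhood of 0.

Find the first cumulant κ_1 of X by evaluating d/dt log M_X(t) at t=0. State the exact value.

κ_1 = dK/dt |_{t=0} = 1

M_X(t) = e^(e^(t) - 1)
K_X(t) = log M_X(t) = e^(t) - 1
dK/dt = e^(t)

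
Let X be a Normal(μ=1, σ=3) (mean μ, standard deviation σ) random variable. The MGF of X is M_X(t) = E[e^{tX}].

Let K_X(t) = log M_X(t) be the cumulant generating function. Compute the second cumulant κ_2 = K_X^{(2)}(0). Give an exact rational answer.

M_X(t) = e^(9*t^2/2 + t)
K_X(t) = log M_X(t) = 9*t^2/2 + t
K^(2)(t) = 9

κ_2 = K^(2)(0) = 9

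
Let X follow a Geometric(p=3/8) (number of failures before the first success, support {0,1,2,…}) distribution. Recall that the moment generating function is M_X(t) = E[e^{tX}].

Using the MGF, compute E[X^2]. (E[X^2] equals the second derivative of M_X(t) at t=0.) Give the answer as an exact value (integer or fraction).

E[X^2] = M′′(0) = 65/9

M_X(t) = 3/(8*(1 - 5*e^(t)/8))
M′(t) = 15*e^(t)/(25*e^(2*t) - 80*e^(t) + 64)
M′′(t) = (-75*e^(2*t) - 120*e^(t))/(125*e^(3*t) - 600*e^(2*t) + 960*e^(t) - 512)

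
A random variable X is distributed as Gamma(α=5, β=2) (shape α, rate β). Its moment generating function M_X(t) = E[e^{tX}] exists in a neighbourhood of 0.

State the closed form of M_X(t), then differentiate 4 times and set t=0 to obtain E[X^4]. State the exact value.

E[X^4] = M′′′′(0) = 105

M_X(t) = 32/(2 - t)^5
M′(t) = 160/(t^6 - 12*t^5 + 60*t^4 - 160*t^3 + 240*t^2 - 192*t + 64)
M′′(t) = -960/(t^7 - 14*t^6 + 84*t^5 - 280*t^4 + 560*t^3 - 672*t^2 + 448*t - 128)
M′′′(t) = 6720/(t^8 - 16*t^7 + 112*t^6 - 448*t^5 + 1120*t^4 - 1792*t^3 + 1792*t^2 - 1024*t + 256)
M′′′′(t) = -53760/(t^9 - 18*t^8 + 144*t^7 - 672*t^6 + 2016*t^5 - 4032*t^4 + 5376*t^3 - 4608*t^2 + 2304*t - 512)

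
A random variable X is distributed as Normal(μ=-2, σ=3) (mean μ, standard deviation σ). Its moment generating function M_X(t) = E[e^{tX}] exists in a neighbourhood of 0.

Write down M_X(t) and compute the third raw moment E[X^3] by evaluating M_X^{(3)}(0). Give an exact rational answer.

E[X^3] = d^3M/dt^3 |_{t=0} = -62

M_X(t) = e^(9*t^2/2 - 2*t)
dM/dt = 9*t*e^(-2*t)*e^(9*t^2/2) - 2*e^(-2*t)*e^(9*t^2/2)
d^2M/dt^2 = (81*t^2*e^(9*t^2/2) - 36*t*e^(9*t^2/2) + 13*e^(9*t^2/2))*e^(-2*t)
d^3M/dt^3 = (729*t^3*e^(9*t^2/2) - 486*t^2*e^(9*t^2/2) + 351*t*e^(9*t^2/2) - 62*e^(9*t^2/2))*e^(-2*t)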